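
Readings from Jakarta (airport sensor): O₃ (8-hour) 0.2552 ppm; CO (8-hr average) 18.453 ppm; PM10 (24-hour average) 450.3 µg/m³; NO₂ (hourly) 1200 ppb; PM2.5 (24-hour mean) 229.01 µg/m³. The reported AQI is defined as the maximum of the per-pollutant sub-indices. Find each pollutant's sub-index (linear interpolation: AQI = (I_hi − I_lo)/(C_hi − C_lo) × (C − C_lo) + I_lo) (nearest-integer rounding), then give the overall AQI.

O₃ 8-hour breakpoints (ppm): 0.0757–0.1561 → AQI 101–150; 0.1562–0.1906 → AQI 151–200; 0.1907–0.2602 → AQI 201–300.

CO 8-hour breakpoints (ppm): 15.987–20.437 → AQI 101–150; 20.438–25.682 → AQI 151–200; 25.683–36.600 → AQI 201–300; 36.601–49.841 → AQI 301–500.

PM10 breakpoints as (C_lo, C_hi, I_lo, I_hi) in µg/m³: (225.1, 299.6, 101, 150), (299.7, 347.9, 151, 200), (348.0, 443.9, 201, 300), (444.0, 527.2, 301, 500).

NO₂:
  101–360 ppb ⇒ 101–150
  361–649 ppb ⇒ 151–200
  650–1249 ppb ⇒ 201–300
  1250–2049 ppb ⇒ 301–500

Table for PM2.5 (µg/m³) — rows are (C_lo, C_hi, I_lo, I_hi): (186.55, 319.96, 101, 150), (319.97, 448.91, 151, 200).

316

O₃ 0.2552: bracket 0.1907–0.2602 → index 201–300; slope 99/0.0695, offset 0.0645.
AQI = 201 + 99/0.0695·0.0645 ≈ 292.88 ⇒ 293.
CO: 18.453 lies in 15.987–20.437, so I_lo=101, I_hi=150, C_lo=15.987, C_hi=20.437.
(150−101)/(20.437−15.987) × (18.453−15.987) + 101 = 49/4.450 × 2.466 + 101 ≈ 128.15 → 128.
PM10 450.3: bracket 444.0–527.2 → index 301–500; slope 199/83.2, offset 6.3.
AQI = 301 + 199/83.2·6.3 ≈ 316.07 ⇒ 316.
NO₂: 1200 lies in 650–1249, so I_lo=201, I_hi=300, C_lo=650, C_hi=1249.
(300−201)/(1249−650) × (1200−650) + 201 = 99/599 × 550 + 201 ≈ 291.90 → 292.
PM2.5 229.01: bracket 186.55–319.96 → index 101–150; slope 49/133.41, offset 42.46.
AQI = 101 + 49/133.41·42.46 ≈ 116.60 ⇒ 117.
Sub-indices: O₃→293, CO→128, PM10→316, NO₂→292, PM2.5→117. Overall AQI = max = 316; dominant pollutant is PM10.
AQI 316: Hazardous.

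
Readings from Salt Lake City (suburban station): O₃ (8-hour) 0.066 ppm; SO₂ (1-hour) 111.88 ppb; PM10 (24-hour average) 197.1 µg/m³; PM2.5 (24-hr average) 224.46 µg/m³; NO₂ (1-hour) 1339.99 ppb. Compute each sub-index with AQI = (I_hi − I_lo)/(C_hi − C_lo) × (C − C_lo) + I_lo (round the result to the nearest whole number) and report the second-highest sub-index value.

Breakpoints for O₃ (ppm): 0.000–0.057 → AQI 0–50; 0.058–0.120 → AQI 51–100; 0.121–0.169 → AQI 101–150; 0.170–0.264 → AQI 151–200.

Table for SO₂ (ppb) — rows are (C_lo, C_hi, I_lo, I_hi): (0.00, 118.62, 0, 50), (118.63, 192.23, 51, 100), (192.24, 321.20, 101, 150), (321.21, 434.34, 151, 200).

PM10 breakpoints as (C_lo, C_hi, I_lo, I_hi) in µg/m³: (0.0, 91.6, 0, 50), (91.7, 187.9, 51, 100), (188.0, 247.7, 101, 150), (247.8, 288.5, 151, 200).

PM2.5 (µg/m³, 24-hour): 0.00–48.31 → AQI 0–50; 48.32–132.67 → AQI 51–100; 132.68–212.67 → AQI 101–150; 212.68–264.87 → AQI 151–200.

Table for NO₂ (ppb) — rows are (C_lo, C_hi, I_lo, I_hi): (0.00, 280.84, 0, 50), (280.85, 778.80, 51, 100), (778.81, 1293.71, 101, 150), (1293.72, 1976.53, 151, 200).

O₃: 0.066 lies in 0.058–0.120, so I_lo=51, I_hi=100, C_lo=0.058, C_hi=0.120.
(100−51)/(0.120−0.058) × (0.066−0.058) + 51 = 49/0.062 × 0.008 + 51 ≈ 57.32 → 57.
SO₂: row 0.00–118.62 (AQI 0–50). (50−0)·(111.88−0.00)/(118.62−0.00) + 0 = 50·111.88/118.62 + 0 ≈ 47.16 → 47.
PM10 197.1: bracket 188.0–247.7 → index 101–150; slope 49/59.7, offset 9.1.
AQI = 101 + 49/59.7·9.1 ≈ 108.47 ⇒ 108.
PM2.5: row 212.68–264.87 (AQI 151–200). (200−151)·(224.46−212.68)/(264.87−212.68) + 151 = 49·11.78/52.19 + 151 ≈ 162.06 → 162.
NO₂: 1339.99 ∈ [1293.72, 1976.53] ↔ index [151, 200].
151 + (1339.99−1293.72)·(200−151)/(1976.53−1293.72) = 151 + 46.27·49/682.81 ≈ 154.32, so AQI = 154.
Sub-indices: O₃→57, SO₂→47, PM10→108, PM2.5→162, NO₂→154. Ranked high→low: 162, 154, 108, 57, 47. Second-highest sub-index = 154.

154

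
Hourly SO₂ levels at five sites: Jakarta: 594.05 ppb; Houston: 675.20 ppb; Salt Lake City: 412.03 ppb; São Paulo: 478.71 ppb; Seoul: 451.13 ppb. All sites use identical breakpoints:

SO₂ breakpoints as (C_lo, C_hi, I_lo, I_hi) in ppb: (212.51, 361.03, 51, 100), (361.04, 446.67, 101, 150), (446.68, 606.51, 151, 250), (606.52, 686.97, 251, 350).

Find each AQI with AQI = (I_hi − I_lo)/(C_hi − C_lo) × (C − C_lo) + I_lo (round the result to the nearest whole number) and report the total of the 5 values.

Jakarta 594.05: bracket 446.68–606.51 → index 151–250; slope 99/159.83, offset 147.37.
AQI = 151 + 99/159.83·147.37 ≈ 242.28 ⇒ 242.
Houston: 675.20 ∈ [606.52, 686.97] ↔ index [251, 350].
251 + (675.20−606.52)·(350−251)/(686.97−606.52) = 251 + 68.68·99/80.45 ≈ 335.52, so AQI = 336.
Salt Lake City: 412.03 ∈ [361.04, 446.67] ↔ index [101, 150].
101 + (412.03−361.04)·(150−101)/(446.67−361.04) = 101 + 50.99·49/85.63 ≈ 130.18, so AQI = 130.
São Paulo: row 446.68–606.51 (AQI 151–250). (250−151)·(478.71−446.68)/(606.51−446.68) + 151 = 99·32.03/159.83 + 151 ≈ 170.84 → 171.
Seoul 451.13: bracket 446.68–606.51 → index 151–250; slope 99/159.83, offset 4.45.
AQI = 151 + 99/159.83·4.45 ≈ 153.76 ⇒ 154.
AQIs: Jakarta=242, Houston=336, Salt Lake City=130, São Paulo=171, Seoul=154. Sum = 242 + 336 + 130 + 171 + 154 = 1033.

1033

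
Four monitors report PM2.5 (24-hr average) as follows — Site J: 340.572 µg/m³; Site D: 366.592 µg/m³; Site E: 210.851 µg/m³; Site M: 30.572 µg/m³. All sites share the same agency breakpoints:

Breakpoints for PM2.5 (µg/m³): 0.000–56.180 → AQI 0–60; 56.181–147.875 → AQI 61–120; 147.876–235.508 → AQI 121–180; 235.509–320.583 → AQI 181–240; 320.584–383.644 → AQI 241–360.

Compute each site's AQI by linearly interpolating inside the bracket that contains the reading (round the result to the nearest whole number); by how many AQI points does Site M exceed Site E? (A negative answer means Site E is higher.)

-130

Site J 340.572: bracket 320.584–383.644 → index 241–360; slope 119/63.060, offset 19.988.
AQI = 241 + 119/63.060·19.988 ≈ 278.72 ⇒ 279.
Site D: 366.592 ∈ [320.584, 383.644] ↔ index [241, 360].
241 + (366.592−320.584)·(360−241)/(383.644−320.584) = 241 + 46.008·119/63.060 ≈ 327.82, so AQI = 328.
Site E: 210.851 ∈ [147.876, 235.508] ↔ index [121, 180].
121 + (210.851−147.876)·(180−121)/(235.508−147.876) = 121 + 62.975·59/87.632 ≈ 163.40, so AQI = 163.
Site M 30.572: bracket 0.000–56.180 → index 0–60; slope 60/56.180, offset 30.572.
AQI = 0 + 60/56.180·30.572 ≈ 32.65 ⇒ 33.
AQIs: Site J=279, Site D=328, Site E=163, Site M=33. Site M (33) − Site E (163) = -130.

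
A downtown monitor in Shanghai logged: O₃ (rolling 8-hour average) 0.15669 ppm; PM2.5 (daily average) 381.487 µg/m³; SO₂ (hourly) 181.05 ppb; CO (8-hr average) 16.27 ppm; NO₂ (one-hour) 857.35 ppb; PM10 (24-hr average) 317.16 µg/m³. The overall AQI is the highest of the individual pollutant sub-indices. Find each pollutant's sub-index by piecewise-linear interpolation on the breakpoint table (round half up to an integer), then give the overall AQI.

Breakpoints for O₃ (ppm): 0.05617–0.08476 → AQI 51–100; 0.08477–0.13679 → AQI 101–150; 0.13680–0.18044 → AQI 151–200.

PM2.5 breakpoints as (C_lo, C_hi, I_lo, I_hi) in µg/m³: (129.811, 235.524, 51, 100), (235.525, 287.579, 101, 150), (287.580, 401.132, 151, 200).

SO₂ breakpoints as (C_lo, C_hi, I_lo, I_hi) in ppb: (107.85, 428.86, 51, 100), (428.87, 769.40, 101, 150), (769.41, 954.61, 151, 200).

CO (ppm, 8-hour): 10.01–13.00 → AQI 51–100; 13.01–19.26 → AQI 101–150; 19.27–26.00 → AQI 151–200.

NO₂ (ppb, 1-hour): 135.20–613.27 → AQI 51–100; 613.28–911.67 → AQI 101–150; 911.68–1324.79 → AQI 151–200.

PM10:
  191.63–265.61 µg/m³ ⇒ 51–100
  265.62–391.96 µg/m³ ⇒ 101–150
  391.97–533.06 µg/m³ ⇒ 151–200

192

O₃: 0.15669 ∈ [0.13680, 0.18044] ↔ index [151, 200].
151 + (0.15669−0.13680)·(200−151)/(0.18044−0.13680) = 151 + 0.01989·49/0.04364 ≈ 173.33, so AQI = 173.
PM2.5: 381.487 ∈ [287.580, 401.132] ↔ index [151, 200].
151 + (381.487−287.580)·(200−151)/(401.132−287.580) = 151 + 93.907·49/113.552 ≈ 191.52, so AQI = 192.
SO₂: 181.05 ∈ [107.85, 428.86] ↔ index [51, 100].
51 + (181.05−107.85)·(100−51)/(428.86−107.85) = 51 + 73.20·49/321.01 ≈ 62.17, so AQI = 62.
CO: 16.27 ∈ [13.01, 19.26] ↔ index [101, 150].
101 + (16.27−13.01)·(150−101)/(19.26−13.01) = 101 + 3.26·49/6.25 ≈ 126.56, so AQI = 127.
NO₂: 857.35 lies in 613.28–911.67, so I_lo=101, I_hi=150, C_lo=613.28, C_hi=911.67.
(150−101)/(911.67−613.28) × (857.35−613.28) + 101 = 49/298.39 × 244.07 + 101 ≈ 141.08 → 141.
PM10: 317.16 lies in 265.62–391.96, so I_lo=101, I_hi=150, C_lo=265.62, C_hi=391.96.
(150−101)/(391.96−265.62) × (317.16−265.62) + 101 = 49/126.34 × 51.54 + 101 ≈ 120.99 → 121.
Sub-indices: O₃→173, PM2.5→192, SO₂→62, CO→127, NO₂→141, PM10→121. Overall AQI = max = 192; dominant pollutant is PM2.5.
AQI 192: Unhealthy.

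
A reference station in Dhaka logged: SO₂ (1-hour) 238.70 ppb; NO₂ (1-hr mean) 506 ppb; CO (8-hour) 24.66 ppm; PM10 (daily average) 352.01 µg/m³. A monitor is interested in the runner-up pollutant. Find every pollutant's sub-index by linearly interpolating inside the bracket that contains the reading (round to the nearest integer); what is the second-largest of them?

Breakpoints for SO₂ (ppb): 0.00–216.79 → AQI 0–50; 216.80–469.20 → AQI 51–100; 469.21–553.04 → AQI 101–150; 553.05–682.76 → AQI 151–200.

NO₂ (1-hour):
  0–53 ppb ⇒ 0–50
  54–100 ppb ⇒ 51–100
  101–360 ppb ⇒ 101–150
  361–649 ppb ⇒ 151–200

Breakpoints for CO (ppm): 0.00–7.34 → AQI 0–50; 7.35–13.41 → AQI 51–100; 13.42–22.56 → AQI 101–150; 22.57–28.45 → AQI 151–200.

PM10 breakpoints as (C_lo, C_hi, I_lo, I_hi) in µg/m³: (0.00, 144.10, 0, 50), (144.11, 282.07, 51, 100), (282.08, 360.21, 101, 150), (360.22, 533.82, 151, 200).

168

SO₂: 238.70 ∈ [216.80, 469.20] ↔ index [51, 100].
51 + (238.70−216.80)·(100−51)/(469.20−216.80) = 51 + 21.90·49/252.40 ≈ 55.25, so AQI = 55.
NO₂: 506 ∈ [361, 649] ↔ index [151, 200].
151 + (506−361)·(200−151)/(649−361) = 151 + 145·49/288 ≈ 175.67, so AQI = 176.
CO: row 22.57–28.45 (AQI 151–200). (200−151)·(24.66−22.57)/(28.45−22.57) + 151 = 49·2.09/5.88 + 151 ≈ 168.42 → 168.
PM10: 352.01 ∈ [282.08, 360.21] ↔ index [101, 150].
101 + (352.01−282.08)·(150−101)/(360.21−282.08) = 101 + 69.93·49/78.13 ≈ 144.86, so AQI = 145.
Sub-indices: SO₂→55, NO₂→176, CO→168, PM10→145. Ranked high→low: 176, 168, 145, 55. Second-highest sub-index = 168.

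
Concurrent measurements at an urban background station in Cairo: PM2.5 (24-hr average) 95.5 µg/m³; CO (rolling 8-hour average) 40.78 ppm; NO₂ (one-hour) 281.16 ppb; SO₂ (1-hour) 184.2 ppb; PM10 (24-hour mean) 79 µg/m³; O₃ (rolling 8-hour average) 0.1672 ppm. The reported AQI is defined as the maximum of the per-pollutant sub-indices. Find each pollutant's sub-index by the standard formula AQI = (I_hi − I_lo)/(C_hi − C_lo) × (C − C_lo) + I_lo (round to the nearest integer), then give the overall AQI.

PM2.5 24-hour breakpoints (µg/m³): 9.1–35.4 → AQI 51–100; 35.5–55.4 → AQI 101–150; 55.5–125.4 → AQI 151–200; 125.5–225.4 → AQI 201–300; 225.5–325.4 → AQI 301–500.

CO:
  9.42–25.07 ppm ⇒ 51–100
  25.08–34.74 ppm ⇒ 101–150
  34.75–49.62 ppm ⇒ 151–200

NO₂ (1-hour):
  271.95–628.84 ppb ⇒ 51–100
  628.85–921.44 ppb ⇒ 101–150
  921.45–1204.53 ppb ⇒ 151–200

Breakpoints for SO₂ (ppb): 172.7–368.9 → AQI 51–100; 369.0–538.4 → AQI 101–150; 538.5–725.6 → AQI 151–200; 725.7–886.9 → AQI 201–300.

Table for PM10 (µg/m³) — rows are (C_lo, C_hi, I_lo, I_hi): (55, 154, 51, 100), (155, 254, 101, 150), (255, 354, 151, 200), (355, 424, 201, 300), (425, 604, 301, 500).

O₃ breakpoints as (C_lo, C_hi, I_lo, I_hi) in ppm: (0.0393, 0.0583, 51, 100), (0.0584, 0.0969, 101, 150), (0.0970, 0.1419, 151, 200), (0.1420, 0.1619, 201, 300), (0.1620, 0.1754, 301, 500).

PM2.5: 95.5 ∈ [55.5, 125.4] ↔ index [151, 200].
151 + (95.5−55.5)·(200−151)/(125.4−55.5) = 151 + 40.0·49/69.9 ≈ 179.04, so AQI = 179.
CO: 40.78 lies in 34.75–49.62, so I_lo=151, I_hi=200, C_lo=34.75, C_hi=49.62.
(200−151)/(49.62−34.75) × (40.78−34.75) + 151 = 49/14.87 × 6.03 + 151 ≈ 170.87 → 171.
NO₂: 281.16 lies in 271.95–628.84, so I_lo=51, I_hi=100, C_lo=271.95, C_hi=628.84.
(100−51)/(628.84−271.95) × (281.16−271.95) + 51 = 49/356.89 × 9.21 + 51 ≈ 52.26 → 52.
SO₂: 184.2 ∈ [172.7, 368.9] ↔ index [51, 100].
51 + (184.2−172.7)·(100−51)/(368.9−172.7) = 51 + 11.5·49/196.2 ≈ 53.87, so AQI = 54.
PM10: 79 lies in 55–154, so I_lo=51, I_hi=100, C_lo=55, C_hi=154.
(100−51)/(154−55) × (79−55) + 51 = 49/99 × 24 + 51 ≈ 62.88 → 63.
O₃ 0.1672: bracket 0.1620–0.1754 → index 301–500; slope 199/0.0134, offset 0.0052.
AQI = 301 + 199/0.0134·0.0052 ≈ 378.22 ⇒ 378.
Sub-indices: PM2.5→179, CO→171, NO₂→52, SO₂→54, PM10→63, O₃→378. Overall AQI = max = 378; dominant pollutant is O₃.

378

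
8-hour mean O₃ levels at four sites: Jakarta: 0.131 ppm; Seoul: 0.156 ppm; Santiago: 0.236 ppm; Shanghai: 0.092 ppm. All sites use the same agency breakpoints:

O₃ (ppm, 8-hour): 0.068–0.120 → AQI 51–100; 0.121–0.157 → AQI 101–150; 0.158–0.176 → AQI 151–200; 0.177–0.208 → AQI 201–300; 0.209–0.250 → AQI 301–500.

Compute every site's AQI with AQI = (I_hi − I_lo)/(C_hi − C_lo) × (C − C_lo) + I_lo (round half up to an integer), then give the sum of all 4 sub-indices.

770

Jakarta: 0.131 lies in 0.121–0.157, so I_lo=101, I_hi=150, C_lo=0.121, C_hi=0.157.
(150−101)/(0.157−0.121) × (0.131−0.121) + 101 = 49/0.036 × 0.010 + 101 ≈ 114.61 → 115.
Seoul: 0.156 ∈ [0.121, 0.157] ↔ index [101, 150].
101 + (0.156−0.121)·(150−101)/(0.157−0.121) = 101 + 0.035·49/0.036 ≈ 148.64, so AQI = 149.
Santiago: row 0.209–0.250 (AQI 301–500). (500−301)·(0.236−0.209)/(0.250−0.209) + 301 = 199·0.027/0.041 + 301 ≈ 432.05 → 432.
Shanghai: 0.092 lies in 0.068–0.120, so I_lo=51, I_hi=100, C_lo=0.068, C_hi=0.120.
(100−51)/(0.120−0.068) × (0.092−0.068) + 51 = 49/0.052 × 0.024 + 51 ≈ 73.62 → 74.
AQIs: Jakarta=115, Seoul=149, Santiago=432, Shanghai=74. Sum = 115 + 149 + 432 + 74 = 770.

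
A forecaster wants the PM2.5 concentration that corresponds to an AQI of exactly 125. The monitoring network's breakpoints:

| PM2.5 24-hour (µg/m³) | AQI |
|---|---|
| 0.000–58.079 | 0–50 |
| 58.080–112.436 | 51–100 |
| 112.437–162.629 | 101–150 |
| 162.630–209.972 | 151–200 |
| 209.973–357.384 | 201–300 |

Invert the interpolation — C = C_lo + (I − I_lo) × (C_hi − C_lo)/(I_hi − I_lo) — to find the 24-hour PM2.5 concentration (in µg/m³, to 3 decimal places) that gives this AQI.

137.021

AQI 125 lies in the 101–150 band, which corresponds to 112.437–162.629 µg/m³.
C = 112.437 + (125−101)×(162.629−112.437)/(150−101) = 112.437 + 24×50.192/49 ≈ 137.02084 µg/m³ → 137.021 µg/m³ to 3 dp.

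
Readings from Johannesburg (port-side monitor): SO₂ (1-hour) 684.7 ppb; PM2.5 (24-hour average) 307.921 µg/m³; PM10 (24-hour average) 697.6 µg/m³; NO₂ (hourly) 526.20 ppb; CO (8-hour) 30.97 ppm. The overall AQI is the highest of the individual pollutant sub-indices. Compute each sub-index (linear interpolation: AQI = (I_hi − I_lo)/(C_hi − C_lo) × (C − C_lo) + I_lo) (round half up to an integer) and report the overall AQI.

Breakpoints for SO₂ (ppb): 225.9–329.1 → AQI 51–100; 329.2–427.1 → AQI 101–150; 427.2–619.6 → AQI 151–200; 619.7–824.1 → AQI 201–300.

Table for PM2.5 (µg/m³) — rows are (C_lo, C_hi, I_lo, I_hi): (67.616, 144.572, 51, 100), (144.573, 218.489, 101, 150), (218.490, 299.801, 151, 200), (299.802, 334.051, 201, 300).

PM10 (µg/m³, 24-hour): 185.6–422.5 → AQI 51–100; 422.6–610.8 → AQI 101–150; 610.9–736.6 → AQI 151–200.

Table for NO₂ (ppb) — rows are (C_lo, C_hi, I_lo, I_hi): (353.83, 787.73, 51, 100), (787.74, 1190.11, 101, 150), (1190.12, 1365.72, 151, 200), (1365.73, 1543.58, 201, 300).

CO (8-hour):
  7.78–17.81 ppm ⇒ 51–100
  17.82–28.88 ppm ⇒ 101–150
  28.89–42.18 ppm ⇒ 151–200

SO₂: 684.7 lies in 619.7–824.1, so I_lo=201, I_hi=300, C_lo=619.7, C_hi=824.1.
(300−201)/(824.1−619.7) × (684.7−619.7) + 201 = 99/204.4 × 65.0 + 201 ≈ 232.48 → 232.
PM2.5: 307.921 ∈ [299.802, 334.051] ↔ index [201, 300].
201 + (307.921−299.802)·(300−201)/(334.051−299.802) = 201 + 8.119·99/34.249 ≈ 224.47, so AQI = 224.
PM10: row 610.9–736.6 (AQI 151–200). (200−151)·(697.6−610.9)/(736.6−610.9) + 151 = 49·86.7/125.7 + 151 ≈ 184.80 → 185.
NO₂: 526.20 lies in 353.83–787.73, so I_lo=51, I_hi=100, C_lo=353.83, C_hi=787.73.
(100−51)/(787.73−353.83) × (526.20−353.83) + 51 = 49/433.90 × 172.37 + 51 ≈ 70.47 → 70.
CO: 30.97 lies in 28.89–42.18, so I_lo=151, I_hi=200, C_lo=28.89, C_hi=42.18.
(200−151)/(42.18−28.89) × (30.97−28.89) + 151 = 49/13.29 × 2.08 + 151 ≈ 158.67 → 159.
Sub-indices: SO₂→232, PM2.5→224, PM10→185, NO₂→70, CO→159. Overall AQI = max = 232; dominant pollutant is SO₂.
AQI 232: Very Unhealthy.

232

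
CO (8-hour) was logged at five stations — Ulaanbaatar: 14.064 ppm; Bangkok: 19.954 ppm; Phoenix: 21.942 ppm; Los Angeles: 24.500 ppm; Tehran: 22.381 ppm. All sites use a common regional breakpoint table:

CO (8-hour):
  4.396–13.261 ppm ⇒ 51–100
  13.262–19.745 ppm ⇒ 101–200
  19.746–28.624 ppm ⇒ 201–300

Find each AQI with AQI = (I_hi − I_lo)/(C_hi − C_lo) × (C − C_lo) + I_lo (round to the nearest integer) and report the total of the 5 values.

Ulaanbaatar: 14.064 lies in 13.262–19.745, so I_lo=101, I_hi=200, C_lo=13.262, C_hi=19.745.
(200−101)/(19.745−13.262) × (14.064−13.262) + 101 = 99/6.483 × 0.802 + 101 ≈ 113.25 → 113.
Bangkok: row 19.746–28.624 (AQI 201–300). (300−201)·(19.954−19.746)/(28.624−19.746) + 201 = 99·0.208/8.878 + 201 ≈ 203.32 → 203.
Phoenix 21.942: bracket 19.746–28.624 → index 201–300; slope 99/8.878, offset 2.196.
AQI = 201 + 99/8.878·2.196 ≈ 225.49 ⇒ 225.
Los Angeles: 24.500 ∈ [19.746, 28.624] ↔ index [201, 300].
201 + (24.500−19.746)·(300−201)/(28.624−19.746) = 201 + 4.754·99/8.878 ≈ 254.01, so AQI = 254.
Tehran: 22.381 ∈ [19.746, 28.624] ↔ index [201, 300].
201 + (22.381−19.746)·(300−201)/(28.624−19.746) = 201 + 2.635·99/8.878 ≈ 230.38, so AQI = 230.
AQIs: Ulaanbaatar=113, Bangkok=203, Phoenix=225, Los Angeles=254, Tehran=230. Sum = 113 + 203 + 225 + 254 + 230 = 1025.

1025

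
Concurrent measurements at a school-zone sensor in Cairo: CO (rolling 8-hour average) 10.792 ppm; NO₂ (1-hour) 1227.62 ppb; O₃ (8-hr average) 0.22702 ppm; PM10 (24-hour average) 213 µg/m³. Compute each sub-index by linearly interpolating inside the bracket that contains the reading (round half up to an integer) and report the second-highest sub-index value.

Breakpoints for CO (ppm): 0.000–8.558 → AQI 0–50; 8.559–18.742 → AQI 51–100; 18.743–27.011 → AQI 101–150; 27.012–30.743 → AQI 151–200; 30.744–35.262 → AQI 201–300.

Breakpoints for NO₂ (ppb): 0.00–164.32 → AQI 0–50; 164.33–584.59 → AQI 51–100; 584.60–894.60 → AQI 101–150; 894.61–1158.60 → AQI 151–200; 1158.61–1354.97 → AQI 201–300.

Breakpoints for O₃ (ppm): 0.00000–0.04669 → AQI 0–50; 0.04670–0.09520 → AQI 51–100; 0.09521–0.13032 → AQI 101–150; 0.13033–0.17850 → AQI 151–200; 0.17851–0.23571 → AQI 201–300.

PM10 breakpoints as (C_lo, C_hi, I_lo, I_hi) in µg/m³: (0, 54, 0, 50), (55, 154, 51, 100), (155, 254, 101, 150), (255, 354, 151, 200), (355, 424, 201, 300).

236

CO: 10.792 lies in 8.559–18.742, so I_lo=51, I_hi=100, C_lo=8.559, C_hi=18.742.
(100−51)/(18.742−8.559) × (10.792−8.559) + 51 = 49/10.183 × 2.233 + 51 ≈ 61.75 → 62.
NO₂: 1227.62 ∈ [1158.61, 1354.97] ↔ index [201, 300].
201 + (1227.62−1158.61)·(300−201)/(1354.97−1158.61) = 201 + 69.01·99/196.36 ≈ 235.79, so AQI = 236.
O₃ 0.22702: bracket 0.17851–0.23571 → index 201–300; slope 99/0.05720, offset 0.04851.
AQI = 201 + 99/0.05720·0.04851 ≈ 284.96 ⇒ 285.
PM10: 213 lies in 155–254, so I_lo=101, I_hi=150, C_lo=155, C_hi=254.
(150−101)/(254−155) × (213−155) + 101 = 49/99 × 58 + 101 ≈ 129.71 → 130.
Sub-indices: CO→62, NO₂→236, O₃→285, PM10→130. Ranked high→low: 285, 236, 130, 62. Second-highest sub-index = 236.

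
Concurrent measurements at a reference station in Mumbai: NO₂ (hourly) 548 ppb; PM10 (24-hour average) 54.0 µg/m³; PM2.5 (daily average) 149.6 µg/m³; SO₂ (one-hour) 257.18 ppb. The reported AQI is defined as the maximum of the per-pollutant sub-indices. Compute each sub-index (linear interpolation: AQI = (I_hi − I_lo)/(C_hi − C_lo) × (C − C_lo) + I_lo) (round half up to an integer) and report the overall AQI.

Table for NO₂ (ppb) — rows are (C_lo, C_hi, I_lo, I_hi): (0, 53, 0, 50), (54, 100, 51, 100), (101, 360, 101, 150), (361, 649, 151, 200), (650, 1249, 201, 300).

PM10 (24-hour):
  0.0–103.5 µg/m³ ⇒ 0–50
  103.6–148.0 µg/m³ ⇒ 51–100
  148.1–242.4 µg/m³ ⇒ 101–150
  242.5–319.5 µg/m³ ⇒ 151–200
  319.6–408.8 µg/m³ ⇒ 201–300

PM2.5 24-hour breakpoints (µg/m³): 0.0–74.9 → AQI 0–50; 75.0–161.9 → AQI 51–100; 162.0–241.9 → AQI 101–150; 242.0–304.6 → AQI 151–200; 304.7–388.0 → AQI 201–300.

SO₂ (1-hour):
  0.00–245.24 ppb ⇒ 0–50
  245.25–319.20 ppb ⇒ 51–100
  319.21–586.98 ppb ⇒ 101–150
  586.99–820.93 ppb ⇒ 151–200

183

NO₂: 548 lies in 361–649, so I_lo=151, I_hi=200, C_lo=361, C_hi=649.
(200−151)/(649−361) × (548−361) + 151 = 49/288 × 187 + 151 ≈ 182.82 → 183.
PM10: row 0.0–103.5 (AQI 0–50). (50−0)·(54.0−0.0)/(103.5−0.0) + 0 = 50·54.0/103.5 + 0 ≈ 26.09 → 26.
PM2.5: 149.6 lies in 75.0–161.9, so I_lo=51, I_hi=100, C_lo=75.0, C_hi=161.9.
(100−51)/(161.9−75.0) × (149.6−75.0) + 51 = 49/86.9 × 74.6 + 51 ≈ 93.06 → 93.
SO₂ 257.18: bracket 245.25–319.20 → index 51–100; slope 49/73.95, offset 11.93.
AQI = 51 + 49/73.95·11.93 ≈ 58.90 ⇒ 59.
Sub-indices: NO₂→183, PM10→26, PM2.5→93, SO₂→59. Overall AQI = max = 183; dominant pollutant is NO₂.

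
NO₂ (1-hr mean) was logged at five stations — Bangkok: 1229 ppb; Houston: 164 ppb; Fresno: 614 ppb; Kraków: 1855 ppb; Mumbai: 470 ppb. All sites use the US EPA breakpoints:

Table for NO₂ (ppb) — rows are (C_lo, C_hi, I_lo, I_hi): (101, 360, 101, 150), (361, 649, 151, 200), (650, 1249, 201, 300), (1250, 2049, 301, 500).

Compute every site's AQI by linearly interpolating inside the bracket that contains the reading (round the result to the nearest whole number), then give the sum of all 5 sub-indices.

Bangkok 1229: bracket 650–1249 → index 201–300; slope 99/599, offset 579.
AQI = 201 + 99/599·579 ≈ 296.69 ⇒ 297.
Houston: 164 lies in 101–360, so I_lo=101, I_hi=150, C_lo=101, C_hi=360.
(150−101)/(360−101) × (164−101) + 101 = 49/259 × 63 + 101 ≈ 112.92 → 113.
Fresno: row 361–649 (AQI 151–200). (200−151)·(614−361)/(649−361) + 151 = 49·253/288 + 151 ≈ 194.05 → 194.
Kraków: 1855 ∈ [1250, 2049] ↔ index [301, 500].
301 + (1855−1250)·(500−301)/(2049−1250) = 301 + 605·199/799 ≈ 451.68, so AQI = 452.
Mumbai: 470 lies in 361–649, so I_lo=151, I_hi=200, C_lo=361, C_hi=649.
(200−151)/(649−361) × (470−361) + 151 = 49/288 × 109 + 151 ≈ 169.55 → 170.
AQIs: Bangkok=297, Houston=113, Fresno=194, Kraków=452, Mumbai=170. Sum = 297 + 113 + 194 + 452 + 170 = 1226.

1226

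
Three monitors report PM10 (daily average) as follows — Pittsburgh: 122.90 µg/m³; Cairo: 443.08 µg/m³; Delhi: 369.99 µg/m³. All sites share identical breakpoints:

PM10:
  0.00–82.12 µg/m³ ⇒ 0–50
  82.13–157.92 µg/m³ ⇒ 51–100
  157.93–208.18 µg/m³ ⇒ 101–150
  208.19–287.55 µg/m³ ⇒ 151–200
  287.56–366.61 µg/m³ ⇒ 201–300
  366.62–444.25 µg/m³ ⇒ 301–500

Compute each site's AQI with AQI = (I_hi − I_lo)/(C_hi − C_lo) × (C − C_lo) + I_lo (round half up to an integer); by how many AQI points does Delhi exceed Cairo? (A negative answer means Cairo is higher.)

Pittsburgh: 122.90 ∈ [82.13, 157.92] ↔ index [51, 100].
51 + (122.90−82.13)·(100−51)/(157.92−82.13) = 51 + 40.77·49/75.79 ≈ 77.36, so AQI = 77.
Cairo: row 366.62–444.25 (AQI 301–500). (500−301)·(443.08−366.62)/(444.25−366.62) + 301 = 199·76.46/77.63 + 301 ≈ 497.00 → 497.
Delhi 369.99: bracket 366.62–444.25 → index 301–500; slope 199/77.63, offset 3.37.
AQI = 301 + 199/77.63·3.37 ≈ 309.64 ⇒ 310.
AQIs: Pittsburgh=77, Cairo=497, Delhi=310. Delhi (310) − Cairo (497) = -187.

-187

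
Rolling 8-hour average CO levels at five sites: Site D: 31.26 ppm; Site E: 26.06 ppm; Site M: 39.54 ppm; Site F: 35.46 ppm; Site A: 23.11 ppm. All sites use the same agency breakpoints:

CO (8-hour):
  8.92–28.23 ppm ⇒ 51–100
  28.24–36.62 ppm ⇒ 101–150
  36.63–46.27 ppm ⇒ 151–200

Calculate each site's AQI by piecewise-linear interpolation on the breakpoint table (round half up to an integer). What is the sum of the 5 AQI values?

Site D: 31.26 lies in 28.24–36.62, so I_lo=101, I_hi=150, C_lo=28.24, C_hi=36.62.
(150−101)/(36.62−28.24) × (31.26−28.24) + 101 = 49/8.38 × 3.02 + 101 ≈ 118.66 → 119.
Site E: 26.06 lies in 8.92–28.23, so I_lo=51, I_hi=100, C_lo=8.92, C_hi=28.23.
(100−51)/(28.23−8.92) × (26.06−8.92) + 51 = 49/19.31 × 17.14 + 51 ≈ 94.49 → 94.
Site M: 39.54 ∈ [36.63, 46.27] ↔ index [151, 200].
151 + (39.54−36.63)·(200−151)/(46.27−36.63) = 151 + 2.91·49/9.64 ≈ 165.79, so AQI = 166.
Site F: 35.46 ∈ [28.24, 36.62] ↔ index [101, 150].
101 + (35.46−28.24)·(150−101)/(36.62−28.24) = 101 + 7.22·49/8.38 ≈ 143.22, so AQI = 143.
Site A: 23.11 lies in 8.92–28.23, so I_lo=51, I_hi=100, C_lo=8.92, C_hi=28.23.
(100−51)/(28.23−8.92) × (23.11−8.92) + 51 = 49/19.31 × 14.19 + 51 ≈ 87.01 → 87.
AQIs: Site D=119, Site E=94, Site M=166, Site F=143, Site A=87. Sum = 119 + 94 + 166 + 143 + 87 = 609.

609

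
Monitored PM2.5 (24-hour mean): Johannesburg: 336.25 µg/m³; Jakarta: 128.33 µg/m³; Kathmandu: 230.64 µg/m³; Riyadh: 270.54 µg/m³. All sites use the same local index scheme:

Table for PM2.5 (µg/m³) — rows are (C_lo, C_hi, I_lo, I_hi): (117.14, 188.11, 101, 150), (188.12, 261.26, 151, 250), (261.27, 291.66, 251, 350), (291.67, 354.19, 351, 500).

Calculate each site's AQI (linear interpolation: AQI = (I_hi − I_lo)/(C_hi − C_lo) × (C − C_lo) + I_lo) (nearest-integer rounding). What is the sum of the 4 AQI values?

Johannesburg: 336.25 ∈ [291.67, 354.19] ↔ index [351, 500].
351 + (336.25−291.67)·(500−351)/(354.19−291.67) = 351 + 44.58·149/62.52 ≈ 457.24, so AQI = 457.
Jakarta 128.33: bracket 117.14–188.11 → index 101–150; slope 49/70.97, offset 11.19.
AQI = 101 + 49/70.97·11.19 ≈ 108.73 ⇒ 109.
Kathmandu: 230.64 lies in 188.12–261.26, so I_lo=151, I_hi=250, C_lo=188.12, C_hi=261.26.
(250−151)/(261.26−188.12) × (230.64−188.12) + 151 = 99/73.14 × 42.52 + 151 ≈ 208.55 → 209.
Riyadh: row 261.27–291.66 (AQI 251–350). (350−251)·(270.54−261.27)/(291.66−261.27) + 251 = 99·9.27/30.39 + 251 ≈ 281.20 → 281.
AQIs: Johannesburg=457, Jakarta=109, Kathmandu=209, Riyadh=281. Sum = 457 + 109 + 209 + 281 = 1056.

1056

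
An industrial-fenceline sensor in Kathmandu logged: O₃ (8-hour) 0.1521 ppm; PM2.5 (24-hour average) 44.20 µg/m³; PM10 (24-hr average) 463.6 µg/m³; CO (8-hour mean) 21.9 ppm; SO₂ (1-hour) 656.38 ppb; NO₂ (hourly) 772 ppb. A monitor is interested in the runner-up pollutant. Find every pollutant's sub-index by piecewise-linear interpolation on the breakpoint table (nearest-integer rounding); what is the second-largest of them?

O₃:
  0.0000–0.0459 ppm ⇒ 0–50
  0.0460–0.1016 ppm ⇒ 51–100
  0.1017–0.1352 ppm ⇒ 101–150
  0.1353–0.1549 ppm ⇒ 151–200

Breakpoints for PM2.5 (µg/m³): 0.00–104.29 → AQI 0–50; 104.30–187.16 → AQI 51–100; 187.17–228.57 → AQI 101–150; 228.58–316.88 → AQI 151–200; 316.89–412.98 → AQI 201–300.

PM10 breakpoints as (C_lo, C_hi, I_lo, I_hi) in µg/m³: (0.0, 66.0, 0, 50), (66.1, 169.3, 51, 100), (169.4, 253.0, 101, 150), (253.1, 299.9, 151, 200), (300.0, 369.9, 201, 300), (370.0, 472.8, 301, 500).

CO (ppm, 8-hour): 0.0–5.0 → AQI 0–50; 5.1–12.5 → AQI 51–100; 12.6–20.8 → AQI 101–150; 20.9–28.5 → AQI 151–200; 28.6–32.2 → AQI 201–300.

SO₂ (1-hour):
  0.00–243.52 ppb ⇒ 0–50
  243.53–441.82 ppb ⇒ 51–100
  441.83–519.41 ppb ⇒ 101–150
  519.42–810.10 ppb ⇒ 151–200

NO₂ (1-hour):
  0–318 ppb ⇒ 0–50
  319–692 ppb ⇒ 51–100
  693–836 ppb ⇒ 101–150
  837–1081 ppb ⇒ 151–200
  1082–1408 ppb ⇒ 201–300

193

O₃: 0.1521 ∈ [0.1353, 0.1549] ↔ index [151, 200].
151 + (0.1521−0.1353)·(200−151)/(0.1549−0.1353) = 151 + 0.0168·49/0.0196 ≈ 193.00, so AQI = 193.
PM2.5: 44.20 lies in 0.00–104.29, so I_lo=0, I_hi=50, C_lo=0.00, C_hi=104.29.
(50−0)/(104.29−0.00) × (44.20−0.00) + 0 = 50/104.29 × 44.20 + 0 ≈ 21.19 → 21.
PM10: 463.6 ∈ [370.0, 472.8] ↔ index [301, 500].
301 + (463.6−370.0)·(500−301)/(472.8−370.0) = 301 + 93.6·199/102.8 ≈ 482.19, so AQI = 482.
CO 21.9: bracket 20.9–28.5 → index 151–200; slope 49/7.6, offset 1.0.
AQI = 151 + 49/7.6·1.0 ≈ 157.45 ⇒ 157.
SO₂: 656.38 ∈ [519.42, 810.10] ↔ index [151, 200].
151 + (656.38−519.42)·(200−151)/(810.10−519.42) = 151 + 136.96·49/290.68 ≈ 174.09, so AQI = 174.
NO₂: row 693–836 (AQI 101–150). (150−101)·(772−693)/(836−693) + 101 = 49·79/143 + 101 ≈ 128.07 → 128.
Sub-indices: O₃→193, PM2.5→21, PM10→482, CO→157, SO₂→174, NO₂→128. Ranked high→low: 482, 193, 174, 157, 128, 21. Second-highest sub-index = 193.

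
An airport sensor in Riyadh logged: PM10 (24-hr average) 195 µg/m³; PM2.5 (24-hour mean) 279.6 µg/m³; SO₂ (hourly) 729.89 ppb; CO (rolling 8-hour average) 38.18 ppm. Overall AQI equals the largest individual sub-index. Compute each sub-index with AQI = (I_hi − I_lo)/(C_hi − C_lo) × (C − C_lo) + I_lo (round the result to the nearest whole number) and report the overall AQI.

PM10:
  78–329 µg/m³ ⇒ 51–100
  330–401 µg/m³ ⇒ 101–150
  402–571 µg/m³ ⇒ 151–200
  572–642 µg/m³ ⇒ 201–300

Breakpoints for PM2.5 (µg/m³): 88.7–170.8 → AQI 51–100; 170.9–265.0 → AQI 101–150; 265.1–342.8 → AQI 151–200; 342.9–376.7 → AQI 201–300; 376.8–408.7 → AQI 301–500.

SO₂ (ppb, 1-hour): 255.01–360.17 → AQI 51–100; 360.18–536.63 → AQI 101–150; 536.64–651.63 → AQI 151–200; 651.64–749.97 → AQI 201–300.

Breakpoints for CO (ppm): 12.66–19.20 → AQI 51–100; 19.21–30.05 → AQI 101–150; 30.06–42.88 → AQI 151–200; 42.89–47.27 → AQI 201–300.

PM10: 195 ∈ [78, 329] ↔ index [51, 100].
51 + (195−78)·(100−51)/(329−78) = 51 + 117·49/251 ≈ 73.84, so AQI = 74.
PM2.5: 279.6 lies in 265.1–342.8, so I_lo=151, I_hi=200, C_lo=265.1, C_hi=342.8.
(200−151)/(342.8−265.1) × (279.6−265.1) + 151 = 49/77.7 × 14.5 + 151 ≈ 160.14 → 160.
SO₂ 729.89: bracket 651.64–749.97 → index 201–300; slope 99/98.33, offset 78.25.
AQI = 201 + 99/98.33·78.25 ≈ 279.78 ⇒ 280.
CO: 38.18 ∈ [30.06, 42.88] ↔ index [151, 200].
151 + (38.18−30.06)·(200−151)/(42.88−30.06) = 151 + 8.12·49/12.82 ≈ 182.04, so AQI = 182.
Sub-indices: PM10→74, PM2.5→160, SO₂→280, CO→182. Overall AQI = max = 280; dominant pollutant is SO₂.

280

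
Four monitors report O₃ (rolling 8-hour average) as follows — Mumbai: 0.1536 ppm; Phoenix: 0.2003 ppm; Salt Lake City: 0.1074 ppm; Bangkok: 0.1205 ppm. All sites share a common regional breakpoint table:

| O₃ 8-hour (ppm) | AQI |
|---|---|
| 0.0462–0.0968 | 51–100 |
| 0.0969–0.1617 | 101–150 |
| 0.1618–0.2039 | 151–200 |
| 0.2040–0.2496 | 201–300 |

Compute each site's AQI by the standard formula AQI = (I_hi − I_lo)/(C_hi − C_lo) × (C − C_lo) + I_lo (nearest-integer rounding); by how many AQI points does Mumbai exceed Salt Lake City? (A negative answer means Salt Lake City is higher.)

35

Mumbai: row 0.0969–0.1617 (AQI 101–150). (150−101)·(0.1536−0.0969)/(0.1617−0.0969) + 101 = 49·0.0567/0.0648 + 101 ≈ 143.88 → 144.
Phoenix: 0.2003 lies in 0.1618–0.2039, so I_lo=151, I_hi=200, C_lo=0.1618, C_hi=0.2039.
(200−151)/(0.2039−0.1618) × (0.2003−0.1618) + 151 = 49/0.0421 × 0.0385 + 151 ≈ 195.81 → 196.
Salt Lake City: row 0.0969–0.1617 (AQI 101–150). (150−101)·(0.1074−0.0969)/(0.1617−0.0969) + 101 = 49·0.0105/0.0648 + 101 ≈ 108.94 → 109.
Bangkok 0.1205: bracket 0.0969–0.1617 → index 101–150; slope 49/0.0648, offset 0.0236.
AQI = 101 + 49/0.0648·0.0236 ≈ 118.85 ⇒ 119.
AQIs: Mumbai=144, Phoenix=196, Salt Lake City=109, Bangkok=119. Mumbai (144) − Salt Lake City (109) = 35.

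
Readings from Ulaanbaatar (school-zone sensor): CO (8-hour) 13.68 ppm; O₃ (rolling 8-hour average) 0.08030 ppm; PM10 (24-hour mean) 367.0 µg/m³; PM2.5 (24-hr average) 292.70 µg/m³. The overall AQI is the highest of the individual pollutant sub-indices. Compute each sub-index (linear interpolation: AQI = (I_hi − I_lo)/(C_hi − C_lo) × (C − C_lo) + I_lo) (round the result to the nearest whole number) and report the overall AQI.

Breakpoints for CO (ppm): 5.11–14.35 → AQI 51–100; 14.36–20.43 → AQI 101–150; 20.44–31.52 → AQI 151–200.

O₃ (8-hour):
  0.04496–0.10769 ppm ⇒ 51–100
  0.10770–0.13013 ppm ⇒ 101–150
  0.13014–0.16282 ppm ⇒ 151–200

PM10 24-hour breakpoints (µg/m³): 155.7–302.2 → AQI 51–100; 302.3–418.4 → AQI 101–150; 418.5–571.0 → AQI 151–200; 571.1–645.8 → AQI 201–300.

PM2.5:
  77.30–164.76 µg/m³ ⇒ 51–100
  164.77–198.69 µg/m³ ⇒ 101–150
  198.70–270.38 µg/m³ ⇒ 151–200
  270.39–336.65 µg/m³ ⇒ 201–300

CO: row 5.11–14.35 (AQI 51–100). (100−51)·(13.68−5.11)/(14.35−5.11) + 51 = 49·8.57/9.24 + 51 ≈ 96.45 → 96.
O₃ 0.08030: bracket 0.04496–0.10769 → index 51–100; slope 49/0.06273, offset 0.03534.
AQI = 51 + 49/0.06273·0.03534 ≈ 78.60 ⇒ 79.
PM10: 367.0 ∈ [302.3, 418.4] ↔ index [101, 150].
101 + (367.0−302.3)·(150−101)/(418.4−302.3) = 101 + 64.7·49/116.1 ≈ 128.31, so AQI = 128.
PM2.5: 292.70 lies in 270.39–336.65, so I_lo=201, I_hi=300, C_lo=270.39, C_hi=336.65.
(300−201)/(336.65−270.39) × (292.70−270.39) + 201 = 99/66.26 × 22.31 + 201 ≈ 234.33 → 234.
Sub-indices: CO→96, O₃→79, PM10→128, PM2.5→234. Overall AQI = max = 234; dominant pollutant is PM2.5.

234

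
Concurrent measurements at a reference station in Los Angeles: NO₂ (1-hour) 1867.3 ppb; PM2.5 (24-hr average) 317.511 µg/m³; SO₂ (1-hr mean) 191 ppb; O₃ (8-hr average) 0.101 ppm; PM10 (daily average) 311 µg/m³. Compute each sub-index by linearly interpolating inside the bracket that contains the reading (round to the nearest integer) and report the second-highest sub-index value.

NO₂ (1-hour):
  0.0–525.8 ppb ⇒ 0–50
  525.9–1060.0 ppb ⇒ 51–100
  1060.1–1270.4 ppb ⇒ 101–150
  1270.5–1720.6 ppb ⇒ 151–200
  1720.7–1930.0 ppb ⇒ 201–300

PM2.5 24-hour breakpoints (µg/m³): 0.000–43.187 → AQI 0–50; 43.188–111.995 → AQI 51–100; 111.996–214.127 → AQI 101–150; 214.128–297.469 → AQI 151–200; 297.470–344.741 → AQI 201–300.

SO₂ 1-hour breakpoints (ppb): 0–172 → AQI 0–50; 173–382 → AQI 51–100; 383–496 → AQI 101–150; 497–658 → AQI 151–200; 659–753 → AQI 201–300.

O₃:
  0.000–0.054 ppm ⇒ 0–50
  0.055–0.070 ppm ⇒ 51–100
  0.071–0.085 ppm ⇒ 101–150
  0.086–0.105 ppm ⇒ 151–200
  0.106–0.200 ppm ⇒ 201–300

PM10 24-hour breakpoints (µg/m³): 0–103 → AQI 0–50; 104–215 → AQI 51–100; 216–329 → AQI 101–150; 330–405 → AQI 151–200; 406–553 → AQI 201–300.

NO₂ 1867.3: bracket 1720.7–1930.0 → index 201–300; slope 99/209.3, offset 146.6.
AQI = 201 + 99/209.3·146.6 ≈ 270.34 ⇒ 270.
PM2.5: 317.511 ∈ [297.470, 344.741] ↔ index [201, 300].
201 + (317.511−297.470)·(300−201)/(344.741−297.470) = 201 + 20.041·99/47.271 ≈ 242.97, so AQI = 243.
SO₂: 191 ∈ [173, 382] ↔ index [51, 100].
51 + (191−173)·(100−51)/(382−173) = 51 + 18·49/209 ≈ 55.22, so AQI = 55.
O₃: row 0.086–0.105 (AQI 151–200). (200−151)·(0.101−0.086)/(0.105−0.086) + 151 = 49·0.015/0.019 + 151 ≈ 189.68 → 190.
PM10: 311 lies in 216–329, so I_lo=101, I_hi=150, C_lo=216, C_hi=329.
(150−101)/(329−216) × (311−216) + 101 = 49/113 × 95 + 101 ≈ 142.19 → 142.
Sub-indices: NO₂→270, PM2.5→243, SO₂→55, O₃→190, PM10→142. Ranked high→low: 270, 243, 190, 142, 55. Second-highest sub-index = 243.

243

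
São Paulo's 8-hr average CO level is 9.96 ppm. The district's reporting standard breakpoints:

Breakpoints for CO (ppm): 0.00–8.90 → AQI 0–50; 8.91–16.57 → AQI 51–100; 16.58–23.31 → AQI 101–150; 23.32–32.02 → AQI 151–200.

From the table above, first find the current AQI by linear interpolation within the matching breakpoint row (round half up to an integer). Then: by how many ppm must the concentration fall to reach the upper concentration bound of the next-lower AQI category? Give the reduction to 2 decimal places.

1.06

CO 9.96: bracket 8.91–16.57 → index 51–100; slope 49/7.66, offset 1.05.
AQI = 51 + 49/7.66·1.05 ≈ 57.72 ⇒ 58.
Current AQI 58 is in the Moderate range (51–100). The next-lower category tops out at AQI 50, whose upper concentration bound is 8.90 ppm.
Reduction needed = 9.96 − 8.90 = 1.06 ppm.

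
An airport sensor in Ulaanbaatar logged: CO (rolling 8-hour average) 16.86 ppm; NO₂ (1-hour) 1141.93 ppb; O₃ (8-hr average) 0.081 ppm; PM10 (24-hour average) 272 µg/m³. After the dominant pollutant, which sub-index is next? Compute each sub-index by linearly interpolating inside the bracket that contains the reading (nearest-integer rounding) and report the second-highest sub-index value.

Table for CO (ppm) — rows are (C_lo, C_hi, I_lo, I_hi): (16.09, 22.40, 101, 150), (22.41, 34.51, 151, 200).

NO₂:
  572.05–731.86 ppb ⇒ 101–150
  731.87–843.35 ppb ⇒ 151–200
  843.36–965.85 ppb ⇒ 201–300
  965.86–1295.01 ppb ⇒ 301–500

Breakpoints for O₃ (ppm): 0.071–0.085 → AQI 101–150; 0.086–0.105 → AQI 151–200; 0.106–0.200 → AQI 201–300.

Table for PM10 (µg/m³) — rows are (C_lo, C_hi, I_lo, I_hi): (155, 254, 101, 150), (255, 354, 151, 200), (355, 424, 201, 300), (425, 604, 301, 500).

CO 16.86: bracket 16.09–22.40 → index 101–150; slope 49/6.31, offset 0.77.
AQI = 101 + 49/6.31·0.77 ≈ 106.98 ⇒ 107.
NO₂: 1141.93 ∈ [965.86, 1295.01] ↔ index [301, 500].
301 + (1141.93−965.86)·(500−301)/(1295.01−965.86) = 301 + 176.07·199/329.15 ≈ 407.45, so AQI = 407.
O₃ 0.081: bracket 0.071–0.085 → index 101–150; slope 49/0.014, offset 0.010.
AQI = 101 + 49/0.014·0.010 ≈ 136.00 ⇒ 136.
PM10: 272 ∈ [255, 354] ↔ index [151, 200].
151 + (272−255)·(200−151)/(354−255) = 151 + 17·49/99 ≈ 159.41, so AQI = 159.
Sub-indices: CO→107, NO₂→407, O₃→136, PM10→159. Ranked high→low: 407, 159, 136, 107. Second-highest sub-index = 159.

159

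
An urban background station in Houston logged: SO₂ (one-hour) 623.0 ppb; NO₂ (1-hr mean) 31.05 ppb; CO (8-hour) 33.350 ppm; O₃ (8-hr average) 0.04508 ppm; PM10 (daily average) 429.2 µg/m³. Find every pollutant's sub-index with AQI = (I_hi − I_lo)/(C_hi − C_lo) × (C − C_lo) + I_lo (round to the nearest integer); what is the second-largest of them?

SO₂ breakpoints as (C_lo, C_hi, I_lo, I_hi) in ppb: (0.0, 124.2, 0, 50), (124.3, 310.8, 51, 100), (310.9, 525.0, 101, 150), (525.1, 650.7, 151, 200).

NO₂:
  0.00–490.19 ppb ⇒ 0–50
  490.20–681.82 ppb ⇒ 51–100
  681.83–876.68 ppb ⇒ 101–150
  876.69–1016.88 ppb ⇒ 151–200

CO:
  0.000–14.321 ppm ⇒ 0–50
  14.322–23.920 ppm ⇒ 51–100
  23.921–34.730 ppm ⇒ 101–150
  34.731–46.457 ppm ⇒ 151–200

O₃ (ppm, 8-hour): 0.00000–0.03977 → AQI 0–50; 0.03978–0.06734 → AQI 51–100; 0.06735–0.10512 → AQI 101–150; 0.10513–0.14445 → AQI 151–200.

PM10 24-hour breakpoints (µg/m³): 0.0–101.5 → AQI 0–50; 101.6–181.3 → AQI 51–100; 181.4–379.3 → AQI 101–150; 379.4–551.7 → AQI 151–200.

SO₂ 623.0: bracket 525.1–650.7 → index 151–200; slope 49/125.6, offset 97.9.
AQI = 151 + 49/125.6·97.9 ≈ 189.19 ⇒ 189.
NO₂: 31.05 ∈ [0.00, 490.19] ↔ index [0, 50].
0 + (31.05−0.00)·(50−0)/(490.19−0.00) = 0 + 31.05·50/490.19 ≈ 3.17, so AQI = 3.
CO: 33.350 lies in 23.921–34.730, so I_lo=101, I_hi=150, C_lo=23.921, C_hi=34.730.
(150−101)/(34.730−23.921) × (33.350−23.921) + 101 = 49/10.809 × 9.429 + 101 ≈ 143.74 → 144.
O₃ 0.04508: bracket 0.03978–0.06734 → index 51–100; slope 49/0.02756, offset 0.00530.
AQI = 51 + 49/0.02756·0.00530 ≈ 60.42 ⇒ 60.
PM10 429.2: bracket 379.4–551.7 → index 151–200; slope 49/172.3, offset 49.8.
AQI = 151 + 49/172.3·49.8 ≈ 165.16 ⇒ 165.
Sub-indices: SO₂→189, NO₂→3, CO→144, O₃→60, PM10→165. Ranked high→low: 189, 165, 144, 60, 3. Second-highest sub-index = 165.

165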